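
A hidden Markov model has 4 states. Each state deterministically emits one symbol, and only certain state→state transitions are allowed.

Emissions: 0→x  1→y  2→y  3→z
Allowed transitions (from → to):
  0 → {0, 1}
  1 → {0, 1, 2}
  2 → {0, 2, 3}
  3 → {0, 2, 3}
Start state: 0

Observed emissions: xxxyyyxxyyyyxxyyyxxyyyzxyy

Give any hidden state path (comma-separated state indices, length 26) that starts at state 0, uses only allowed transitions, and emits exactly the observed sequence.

  pos 0: x in {0}, choose 0; start
  pos 1: x in {0}, choose 0; 0->0 ok
  pos 2: x in {0}, choose 0; 0->0 ok
  pos 3: y in {1,2}, choose 1; 0->1 ok
  pos 4: y in {1,2}, choose 2; 1->2 ok
  pos 5: y in {1,2}, choose 2; 2->2 ok
  pos 6: x in {0}, choose 0; 2->0 ok
  pos 7: x in {0}, choose 0; 0->0 ok
  pos 8: y in {1,2}, choose 1; 0->1 ok
  pos 9: y in {1,2}, choose 1; 1->1 ok
  pos 10: y in {1,2}, choose 1; 1->1 ok
  pos 11: y in {1,2}, choose 1; 1->1 ok
  pos 12: x in {0}, choose 0; 1->0 ok
  pos 13: x in {0}, choose 0; 0->0 ok
  pos 14: y in {1,2}, choose 1; 0->1 ok
  pos 15: y in {1,2}, choose 2; 1->2 ok
  pos 16: y in {1,2}, choose 2; 2->2 ok
  pos 17: x in {0}, choose 0; 2->0 ok
  pos 18: x in {0}, choose 0; 0->0 ok
  pos 19: y in {1,2}, choose 1; 0->1 ok
  pos 20: y in {1,2}, choose 1; 1->1 ok
  pos 21: y in {1,2}, choose 2; 1->2 ok
  pos 22: z in {3}, choose 3; 2->3 ok
  pos 23: x in {0}, choose 0; 3->0 ok
  pos 24: y in {1,2}, choose 1; 0->1 ok
  pos 25: y in {1,2}, choose 2; 1->2 ok

0,0,0,1,2,2,0,0,1,1,1,1,0,0,1,2,2,0,0,1,1,2,3,0,1,2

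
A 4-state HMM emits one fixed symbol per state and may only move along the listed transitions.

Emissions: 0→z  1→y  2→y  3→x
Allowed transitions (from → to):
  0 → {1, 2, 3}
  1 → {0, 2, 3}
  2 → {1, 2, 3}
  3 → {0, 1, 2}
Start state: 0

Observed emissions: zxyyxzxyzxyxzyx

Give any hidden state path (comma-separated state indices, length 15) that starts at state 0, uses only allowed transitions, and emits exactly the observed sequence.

  [0] z  {0}  => 0  start
  [1] x  {3}  => 3  0->3 ok
  [2] y  {1,2}  => 2  3->2 ok
  [3] y  {1,2}  => 2  2->2 ok
  [4] x  {3}  => 3  2->3 ok
  [5] z  {0}  => 0  3->0 ok
  [6] x  {3}  => 3  0->3 ok
  [7] y  {1,2}  => 1  3->1 ok
  [8] z  {0}  => 0  1->0 ok
  [9] x  {3}  => 3  0->3 ok
  [10] y  {1,2}  => 2  3->2 ok
  [11] x  {3}  => 3  2->3 ok
  [12] z  {0}  => 0  3->0 ok
  [13] y  {1,2}  => 1  0->1 ok
  [14] x  {3}  => 3  1->3 ok

0,3,2,2,3,0,3,1,0,3,2,3,0,1,3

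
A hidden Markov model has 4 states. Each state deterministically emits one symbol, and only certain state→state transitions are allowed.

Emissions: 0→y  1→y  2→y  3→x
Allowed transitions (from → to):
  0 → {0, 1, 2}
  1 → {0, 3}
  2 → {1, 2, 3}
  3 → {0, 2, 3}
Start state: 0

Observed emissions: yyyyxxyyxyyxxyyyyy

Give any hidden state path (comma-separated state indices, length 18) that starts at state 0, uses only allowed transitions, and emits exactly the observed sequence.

  t0 'y' -> {0,1,2}, take 0 (start)
  t1 'y' -> {0,1,2}, take 1 (0->1 ok)
  t2 'y' -> {0,1,2}, take 0 (1->0 ok)
  t3 'y' -> {0,1,2}, take 2 (0->2 ok)
  t4 'x' -> {3}, take 3 (2->3 ok)
  t5 'x' -> {3}, take 3 (3->3 ok)
  t6 'y' -> {0,1,2}, take 2 (3->2 ok)
  t7 'y' -> {0,1,2}, take 1 (2->1 ok)
  t8 'x' -> {3}, take 3 (1->3 ok)
  t9 'y' -> {0,1,2}, take 0 (3->0 ok)
  t10 'y' -> {0,1,2}, take 1 (0->1 ok)
  t11 'x' -> {3}, take 3 (1->3 ok)
  t12 'x' -> {3}, take 3 (3->3 ok)
  t13 'y' -> {0,1,2}, take 0 (3->0 ok)
  t14 'y' -> {0,1,2}, take 2 (0->2 ok)
  t15 'y' -> {0,1,2}, take 2 (2->2 ok)
  t16 'y' -> {0,1,2}, take 2 (2->2 ok)
  t17 'y' -> {0,1,2}, take 2 (2->2 ok)

0,1,0,2,3,3,2,1,3,0,1,3,3,0,2,2,2,2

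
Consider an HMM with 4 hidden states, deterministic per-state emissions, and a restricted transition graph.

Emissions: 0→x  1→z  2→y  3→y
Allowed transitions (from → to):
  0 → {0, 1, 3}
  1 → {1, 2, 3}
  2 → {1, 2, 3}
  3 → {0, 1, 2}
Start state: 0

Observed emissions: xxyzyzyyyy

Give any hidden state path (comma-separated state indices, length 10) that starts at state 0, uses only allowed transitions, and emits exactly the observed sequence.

0,0,3,1,2,1,3,2,2,2

  0: obs=x cand={0} pick 0 [start]
  1: obs=x cand={0} pick 0 [0->0 ok]
  2: obs=y cand={2,3} pick 3 [0->3 ok]
  3: obs=z cand={1} pick 1 [3->1 ok]
  4: obs=y cand={2,3} pick 2 [1->2 ok]
  5: obs=z cand={1} pick 1 [2->1 ok]
  6: obs=y cand={2,3} pick 3 [1->3 ok]
  7: obs=y cand={2,3} pick 2 [3->2 ok]
  8: obs=y cand={2,3} pick 2 [2->2 ok]
  9: obs=y cand={2,3} pick 2 [2->2 ok]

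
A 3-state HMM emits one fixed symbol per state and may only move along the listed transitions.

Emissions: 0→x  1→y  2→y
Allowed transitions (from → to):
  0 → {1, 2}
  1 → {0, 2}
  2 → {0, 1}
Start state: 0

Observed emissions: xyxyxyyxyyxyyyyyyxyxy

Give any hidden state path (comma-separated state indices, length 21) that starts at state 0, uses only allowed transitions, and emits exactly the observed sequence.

  t0 'x' -> {0}, take 0 (start)
  t1 'y' -> {1,2}, take 1 (0->1 ok)
  t2 'x' -> {0}, take 0 (1->0 ok)
  t3 'y' -> {1,2}, take 1 (0->1 ok)
  t4 'x' -> {0}, take 0 (1->0 ok)
  t5 'y' -> {1,2}, take 2 (0->2 ok)
  t6 'y' -> {1,2}, take 1 (2->1 ok)
  t7 'x' -> {0}, take 0 (1->0 ok)
  t8 'y' -> {1,2}, take 1 (0->1 ok)
  t9 'y' -> {1,2}, take 2 (1->2 ok)
  t10 'x' -> {0}, take 0 (2->0 ok)
  t11 'y' -> {1,2}, take 2 (0->2 ok)
  t12 'y' -> {1,2}, take 1 (2->1 ok)
  t13 'y' -> {1,2}, take 2 (1->2 ok)
  t14 'y' -> {1,2}, take 1 (2->1 ok)
  t15 'y' -> {1,2}, take 2 (1->2 ok)
  t16 'y' -> {1,2}, take 1 (2->1 ok)
  t17 'x' -> {0}, take 0 (1->0 ok)
  t18 'y' -> {1,2}, take 2 (0->2 ok)
  t19 'x' -> {0}, take 0 (2->0 ok)
  t20 'y' -> {1,2}, take 2 (0->2 ok)

0,1,0,1,0,2,1,0,1,2,0,2,1,2,1,2,1,0,2,0,2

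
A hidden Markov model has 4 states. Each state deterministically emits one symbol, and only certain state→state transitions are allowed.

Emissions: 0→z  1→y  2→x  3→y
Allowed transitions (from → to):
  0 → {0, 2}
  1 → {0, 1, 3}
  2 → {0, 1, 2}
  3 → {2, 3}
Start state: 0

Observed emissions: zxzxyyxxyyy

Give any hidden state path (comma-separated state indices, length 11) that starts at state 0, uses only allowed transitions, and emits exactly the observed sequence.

0,2,0,2,1,3,2,2,1,1,1

  0: obs=z cand={0} pick 0 [start]
  1: obs=x cand={2} pick 2 [0->2 ok]
  2: obs=z cand={0} pick 0 [2->0 ok]
  3: obs=x cand={2} pick 2 [0->2 ok]
  4: obs=y cand={1,3} pick 1 [2->1 ok]
  5: obs=y cand={1,3} pick 3 [1->3 ok]
  6: obs=x cand={2} pick 2 [3->2 ok]
  7: obs=x cand={2} pick 2 [2->2 ok]
  8: obs=y cand={1,3} pick 1 [2->1 ok]
  9: obs=y cand={1,3} pick 1 [1->1 ok]
  10: obs=y cand={1,3} pick 1 [1->1 ok]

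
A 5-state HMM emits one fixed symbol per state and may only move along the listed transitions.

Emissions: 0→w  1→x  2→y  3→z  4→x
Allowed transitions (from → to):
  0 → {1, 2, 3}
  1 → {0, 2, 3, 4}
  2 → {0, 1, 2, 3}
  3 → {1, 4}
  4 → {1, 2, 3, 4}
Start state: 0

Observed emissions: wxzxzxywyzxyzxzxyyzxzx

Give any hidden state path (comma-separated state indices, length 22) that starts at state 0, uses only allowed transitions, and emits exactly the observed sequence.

0,1,3,4,3,4,2,0,2,3,4,2,3,4,3,1,2,2,3,4,3,4

  [0] w  {0}  => 0  start
  [1] x  {1,4}  => 1  0->1 ok
  [2] z  {3}  => 3  1->3 ok
  [3] x  {1,4}  => 4  3->4 ok
  [4] z  {3}  => 3  4->3 ok
  [5] x  {1,4}  => 4  3->4 ok
  [6] y  {2}  => 2  4->2 ok
  [7] w  {0}  => 0  2->0 ok
  [8] y  {2}  => 2  0->2 ok
  [9] z  {3}  => 3  2->3 ok
  [10] x  {1,4}  => 4  3->4 ok
  [11] y  {2}  => 2  4->2 ok
  [12] z  {3}  => 3  2->3 ok
  [13] x  {1,4}  => 4  3->4 ok
  [14] z  {3}  => 3  4->3 ok
  [15] x  {1,4}  => 1  3->1 ok
  [16] y  {2}  => 2  1->2 ok
  [17] y  {2}  => 2  2->2 ok
  [18] z  {3}  => 3  2->3 ok
  [19] x  {1,4}  => 4  3->4 ok
  [20] z  {3}  => 3  4->3 ok
  [21] x  {1,4}  => 4  3->4 ok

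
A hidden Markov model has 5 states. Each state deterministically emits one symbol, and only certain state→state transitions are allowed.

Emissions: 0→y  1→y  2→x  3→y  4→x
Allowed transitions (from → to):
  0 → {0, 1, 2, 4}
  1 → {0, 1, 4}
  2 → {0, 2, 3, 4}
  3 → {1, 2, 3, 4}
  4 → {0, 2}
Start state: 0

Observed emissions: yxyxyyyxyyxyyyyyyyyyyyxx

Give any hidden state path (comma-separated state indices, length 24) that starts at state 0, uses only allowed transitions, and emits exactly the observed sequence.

  t0 'y' -> {0,1,3}, take 0 (start)
  t1 'x' -> {2,4}, take 4 (0->4 ok)
  t2 'y' -> {0,1,3}, take 0 (4->0 ok)
  t3 'x' -> {2,4}, take 2 (0->2 ok)
  t4 'y' -> {0,1,3}, take 3 (2->3 ok)
  t5 'y' -> {0,1,3}, take 3 (3->3 ok)
  t6 'y' -> {0,1,3}, take 1 (3->1 ok)
  t7 'x' -> {2,4}, take 4 (1->4 ok)
  t8 'y' -> {0,1,3}, take 0 (4->0 ok)
  t9 'y' -> {0,1,3}, take 0 (0->0 ok)
  t10 'x' -> {2,4}, take 2 (0->2 ok)
  t11 'y' -> {0,1,3}, take 0 (2->0 ok)
  t12 'y' -> {0,1,3}, take 1 (0->1 ok)
  t13 'y' -> {0,1,3}, take 1 (1->1 ok)
  t14 'y' -> {0,1,3}, take 0 (1->0 ok)
  t15 'y' -> {0,1,3}, take 1 (0->1 ok)
  t16 'y' -> {0,1,3}, take 1 (1->1 ok)
  t17 'y' -> {0,1,3}, take 0 (1->0 ok)
  t18 'y' -> {0,1,3}, take 0 (0->0 ok)
  t19 'y' -> {0,1,3}, take 1 (0->1 ok)
  t20 'y' -> {0,1,3}, take 0 (1->0 ok)
  t21 'y' -> {0,1,3}, take 0 (0->0 ok)
  t22 'x' -> {2,4}, take 2 (0->2 ok)
  t23 'x' -> {2,4}, take 2 (2->2 ok)

0,4,0,2,3,3,1,4,0,0,2,0,1,1,0,1,1,0,0,1,0,0,2,2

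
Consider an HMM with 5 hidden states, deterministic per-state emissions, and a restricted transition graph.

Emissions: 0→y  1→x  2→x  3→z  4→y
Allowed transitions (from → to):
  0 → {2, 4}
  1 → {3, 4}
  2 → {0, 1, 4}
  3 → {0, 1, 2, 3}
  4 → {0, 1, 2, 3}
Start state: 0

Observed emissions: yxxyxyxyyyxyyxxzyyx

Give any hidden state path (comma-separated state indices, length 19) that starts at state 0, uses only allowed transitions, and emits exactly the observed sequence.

0,2,1,4,2,4,2,4,0,4,2,4,0,2,1,3,0,4,2

  pos 0: y in {0,4}, choose 0; start
  pos 1: x in {1,2}, choose 2; 0->2 ok
  pos 2: x in {1,2}, choose 1; 2->1 ok
  pos 3: y in {0,4}, choose 4; 1->4 ok
  pos 4: x in {1,2}, choose 2; 4->2 ok
  pos 5: y in {0,4}, choose 4; 2->4 ok
  pos 6: x in {1,2}, choose 2; 4->2 ok
  pos 7: y in {0,4}, choose 4; 2->4 ok
  pos 8: y in {0,4}, choose 0; 4->0 ok
  pos 9: y in {0,4}, choose 4; 0->4 ok
  pos 10: x in {1,2}, choose 2; 4->2 ok
  pos 11: y in {0,4}, choose 4; 2->4 ok
  pos 12: y in {0,4}, choose 0; 4->0 ok
  pos 13: x in {1,2}, choose 2; 0->2 ok
  pos 14: x in {1,2}, choose 1; 2->1 ok
  pos 15: z in {3}, choose 3; 1->3 ok
  pos 16: y in {0,4}, choose 0; 3->0 ok
  pos 17: y in {0,4}, choose 4; 0->4 ok
  pos 18: x in {1,2}, choose 2; 4->2 ok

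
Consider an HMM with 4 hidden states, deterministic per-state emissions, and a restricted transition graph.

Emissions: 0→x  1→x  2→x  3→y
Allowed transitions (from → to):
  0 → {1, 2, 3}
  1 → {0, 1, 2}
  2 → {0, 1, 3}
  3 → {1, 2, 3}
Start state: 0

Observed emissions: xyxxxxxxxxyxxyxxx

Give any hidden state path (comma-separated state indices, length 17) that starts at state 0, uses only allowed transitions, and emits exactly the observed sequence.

0,3,2,0,2,1,2,1,1,0,3,1,2,3,1,1,0

  [0] x  {0,1,2}  => 0  start
  [1] y  {3}  => 3  0->3 ok
  [2] x  {0,1,2}  => 2  3->2 ok
  [3] x  {0,1,2}  => 0  2->0 ok
  [4] x  {0,1,2}  => 2  0->2 ok
  [5] x  {0,1,2}  => 1  2->1 ok
  [6] x  {0,1,2}  => 2  1->2 ok
  [7] x  {0,1,2}  => 1  2->1 ok
  [8] x  {0,1,2}  => 1  1->1 ok
  [9] x  {0,1,2}  => 0  1->0 ok
  [10] y  {3}  => 3  0->3 ok
  [11] x  {0,1,2}  => 1  3->1 ok
  [12] x  {0,1,2}  => 2  1->2 ok
  [13] y  {3}  => 3  2->3 ok
  [14] x  {0,1,2}  => 1  3->1 ok
  [15] x  {0,1,2}  => 1  1->1 ok
  [16] x  {0,1,2}  => 0  1->0 ok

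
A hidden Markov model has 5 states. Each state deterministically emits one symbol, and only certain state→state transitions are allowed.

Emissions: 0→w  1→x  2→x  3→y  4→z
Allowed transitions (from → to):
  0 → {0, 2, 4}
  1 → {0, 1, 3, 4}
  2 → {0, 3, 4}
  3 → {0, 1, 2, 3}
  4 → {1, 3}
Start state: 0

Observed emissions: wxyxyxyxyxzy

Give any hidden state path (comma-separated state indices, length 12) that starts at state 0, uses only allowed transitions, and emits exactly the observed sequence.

  0: obs=w cand={0} pick 0 [start]
  1: obs=x cand={1,2} pick 2 [0->2 ok]
  2: obs=y cand={3} pick 3 [2->3 ok]
  3: obs=x cand={1,2} pick 1 [3->1 ok]
  4: obs=y cand={3} pick 3 [1->3 ok]
  5: obs=x cand={1,2} pick 1 [3->1 ok]
  6: obs=y cand={3} pick 3 [1->3 ok]
  7: obs=x cand={1,2} pick 1 [3->1 ok]
  8: obs=y cand={3} pick 3 [1->3 ok]
  9: obs=x cand={1,2} pick 2 [3->2 ok]
  10: obs=z cand={4} pick 4 [2->4 ok]
  11: obs=y cand={3} pick 3 [4->3 ok]

0,2,3,1,3,1,3,1,3,2,4,3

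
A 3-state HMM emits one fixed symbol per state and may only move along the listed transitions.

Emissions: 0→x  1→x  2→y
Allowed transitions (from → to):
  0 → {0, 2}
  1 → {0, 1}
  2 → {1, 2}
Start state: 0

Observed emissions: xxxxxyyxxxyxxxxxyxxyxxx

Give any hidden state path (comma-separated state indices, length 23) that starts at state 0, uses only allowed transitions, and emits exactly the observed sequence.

0,0,0,0,0,2,2,1,0,0,2,1,1,1,1,0,2,1,0,2,1,1,0

  0: obs=x cand={0,1} pick 0 [start]
  1: obs=x cand={0,1} pick 0 [0->0 ok]
  2: obs=x cand={0,1} pick 0 [0->0 ok]
  3: obs=x cand={0,1} pick 0 [0->0 ok]
  4: obs=x cand={0,1} pick 0 [0->0 ok]
  5: obs=y cand={2} pick 2 [0->2 ok]
  6: obs=y cand={2} pick 2 [2->2 ok]
  7: obs=x cand={0,1} pick 1 [2->1 ok]
  8: obs=x cand={0,1} pick 0 [1->0 ok]
  9: obs=x cand={0,1} pick 0 [0->0 ok]
  10: obs=y cand={2} pick 2 [0->2 ok]
  11: obs=x cand={0,1} pick 1 [2->1 ok]
  12: obs=x cand={0,1} pick 1 [1->1 ok]
  13: obs=x cand={0,1} pick 1 [1->1 ok]
  14: obs=x cand={0,1} pick 1 [1->1 ok]
  15: obs=x cand={0,1} pick 0 [1->0 ok]
  16: obs=y cand={2} pick 2 [0->2 ok]
  17: obs=x cand={0,1} pick 1 [2->1 ok]
  18: obs=x cand={0,1} pick 0 [1->0 ok]
  19: obs=y cand={2} pick 2 [0->2 ok]
  20: obs=x cand={0,1} pick 1 [2->1 ok]
  21: obs=x cand={0,1} pick 1 [1->1 ok]
  22: obs=x cand={0,1} pick 0 [1->0 ok]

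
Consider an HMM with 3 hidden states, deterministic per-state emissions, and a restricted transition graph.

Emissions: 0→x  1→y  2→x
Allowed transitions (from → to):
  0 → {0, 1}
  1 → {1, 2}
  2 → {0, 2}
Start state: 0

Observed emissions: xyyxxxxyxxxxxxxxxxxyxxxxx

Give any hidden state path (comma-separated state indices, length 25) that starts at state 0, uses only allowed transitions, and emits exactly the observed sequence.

  pos 0: x in {0,2}, choose 0; start
  pos 1: y in {1}, choose 1; 0->1 ok
  pos 2: y in {1}, choose 1; 1->1 ok
  pos 3: x in {0,2}, choose 2; 1->2 ok
  pos 4: x in {0,2}, choose 0; 2->0 ok
  pos 5: x in {0,2}, choose 0; 0->0 ok
  pos 6: x in {0,2}, choose 0; 0->0 ok
  pos 7: y in {1}, choose 1; 0->1 ok
  pos 8: x in {0,2}, choose 2; 1->2 ok
  pos 9: x in {0,2}, choose 2; 2->2 ok
  pos 10: x in {0,2}, choose 2; 2->2 ok
  pos 11: x in {0,2}, choose 2; 2->2 ok
  pos 12: x in {0,2}, choose 2; 2->2 ok
  pos 13: x in {0,2}, choose 2; 2->2 ok
  pos 14: x in {0,2}, choose 2; 2->2 ok
  pos 15: x in {0,2}, choose 0; 2->0 ok
  pos 16: x in {0,2}, choose 0; 0->0 ok
  pos 17: x in {0,2}, choose 0; 0->0 ok
  pos 18: x in {0,2}, choose 0; 0->0 ok
  pos 19: y in {1}, choose 1; 0->1 ok
  pos 20: x in {0,2}, choose 2; 1->2 ok
  pos 21: x in {0,2}, choose 2; 2->2 ok
  pos 22: x in {0,2}, choose 2; 2->2 ok
  pos 23: x in {0,2}, choose 2; 2->2 ok
  pos 24: x in {0,2}, choose 0; 2->0 ok

0,1,1,2,0,0,0,1,2,2,2,2,2,2,2,0,0,0,0,1,2,2,2,2,0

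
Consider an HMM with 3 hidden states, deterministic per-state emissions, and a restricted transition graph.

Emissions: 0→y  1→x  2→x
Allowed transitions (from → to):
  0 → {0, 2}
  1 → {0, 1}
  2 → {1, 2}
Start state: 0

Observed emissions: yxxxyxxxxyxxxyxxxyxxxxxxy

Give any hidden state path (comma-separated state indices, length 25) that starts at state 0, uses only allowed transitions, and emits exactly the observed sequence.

  pos 0: y in {0}, choose 0; start
  pos 1: x in {1,2}, choose 2; 0->2 ok
  pos 2: x in {1,2}, choose 2; 2->2 ok
  pos 3: x in {1,2}, choose 1; 2->1 ok
  pos 4: y in {0}, choose 0; 1->0 ok
  pos 5: x in {1,2}, choose 2; 0->2 ok
  pos 6: x in {1,2}, choose 2; 2->2 ok
  pos 7: x in {1,2}, choose 2; 2->2 ok
  pos 8: x in {1,2}, choose 1; 2->1 ok
  pos 9: y in {0}, choose 0; 1->0 ok
  pos 10: x in {1,2}, choose 2; 0->2 ok
  pos 11: x in {1,2}, choose 1; 2->1 ok
  pos 12: x in {1,2}, choose 1; 1->1 ok
  pos 13: y in {0}, choose 0; 1->0 ok
  pos 14: x in {1,2}, choose 2; 0->2 ok
  pos 15: x in {1,2}, choose 1; 2->1 ok
  pos 16: x in {1,2}, choose 1; 1->1 ok
  pos 17: y in {0}, choose 0; 1->0 ok
  pos 18: x in {1,2}, choose 2; 0->2 ok
  pos 19: x in {1,2}, choose 1; 2->1 ok
  pos 20: x in {1,2}, choose 1; 1->1 ok
  pos 21: x in {1,2}, choose 1; 1->1 ok
  pos 22: x in {1,2}, choose 1; 1->1 ok
  pos 23: x in {1,2}, choose 1; 1->1 ok
  pos 24: y in {0}, choose 0; 1->0 ok

0,2,2,1,0,2,2,2,1,0,2,1,1,0,2,1,1,0,2,1,1,1,1,1,0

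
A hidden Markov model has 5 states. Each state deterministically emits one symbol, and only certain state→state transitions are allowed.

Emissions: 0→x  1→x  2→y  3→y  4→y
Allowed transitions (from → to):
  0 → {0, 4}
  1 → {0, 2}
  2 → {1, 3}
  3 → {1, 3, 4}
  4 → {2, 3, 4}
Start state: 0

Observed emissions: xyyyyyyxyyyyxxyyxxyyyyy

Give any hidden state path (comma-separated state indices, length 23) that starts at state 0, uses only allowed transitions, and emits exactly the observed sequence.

  0: obs=x cand={0,1} pick 0 [start]
  1: obs=y cand={2,3,4} pick 4 [0->4 ok]
  2: obs=y cand={2,3,4} pick 3 [4->3 ok]
  3: obs=y cand={2,3,4} pick 3 [3->3 ok]
  4: obs=y cand={2,3,4} pick 4 [3->4 ok]
  5: obs=y cand={2,3,4} pick 4 [4->4 ok]
  6: obs=y cand={2,3,4} pick 2 [4->2 ok]
  7: obs=x cand={0,1} pick 1 [2->1 ok]
  8: obs=y cand={2,3,4} pick 2 [1->2 ok]
  9: obs=y cand={2,3,4} pick 3 [2->3 ok]
  10: obs=y cand={2,3,4} pick 4 [3->4 ok]
  11: obs=y cand={2,3,4} pick 2 [4->2 ok]
  12: obs=x cand={0,1} pick 1 [2->1 ok]
  13: obs=x cand={0,1} pick 0 [1->0 ok]
  14: obs=y cand={2,3,4} pick 4 [0->4 ok]
  15: obs=y cand={2,3,4} pick 3 [4->3 ok]
  16: obs=x cand={0,1} pick 1 [3->1 ok]
  17: obs=x cand={0,1} pick 0 [1->0 ok]
  18: obs=y cand={2,3,4} pick 4 [0->4 ok]
  19: obs=y cand={2,3,4} pick 4 [4->4 ok]
  20: obs=y cand={2,3,4} pick 2 [4->2 ok]
  21: obs=y cand={2,3,4} pick 3 [2->3 ok]
  22: obs=y cand={2,3,4} pick 4 [3->4 ok]

0,4,3,3,4,4,2,1,2,3,4,2,1,0,4,3,1,0,4,4,2,3,4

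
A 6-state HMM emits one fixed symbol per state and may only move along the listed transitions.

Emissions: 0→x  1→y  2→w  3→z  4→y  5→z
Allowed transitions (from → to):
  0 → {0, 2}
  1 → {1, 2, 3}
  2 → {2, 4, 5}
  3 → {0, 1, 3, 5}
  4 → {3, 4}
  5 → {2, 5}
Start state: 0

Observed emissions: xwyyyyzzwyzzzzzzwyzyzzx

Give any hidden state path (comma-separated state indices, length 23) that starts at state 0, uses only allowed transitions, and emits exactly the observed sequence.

  [0] x  {0}  => 0  start
  [1] w  {2}  => 2  0->2 ok
  [2] y  {1,4}  => 4  2->4 ok
  [3] y  {1,4}  => 4  4->4 ok
  [4] y  {1,4}  => 4  4->4 ok
  [5] y  {1,4}  => 4  4->4 ok
  [6] z  {3,5}  => 3  4->3 ok
  [7] z  {3,5}  => 5  3->5 ok
  [8] w  {2}  => 2  5->2 ok
  [9] y  {1,4}  => 4  2->4 ok
  [10] z  {3,5}  => 3  4->3 ok
  [11] z  {3,5}  => 3  3->3 ok
  [12] z  {3,5}  => 3  3->3 ok
  [13] z  {3,5}  => 3  3->3 ok
  [14] z  {3,5}  => 3  3->3 ok
  [15] z  {3,5}  => 5  3->5 ok
  [16] w  {2}  => 2  5->2 ok
  [17] y  {1,4}  => 4  2->4 ok
  [18] z  {3,5}  => 3  4->3 ok
  [19] y  {1,4}  => 1  3->1 ok
  [20] z  {3,5}  => 3  1->3 ok
  [21] z  {3,5}  => 3  3->3 ok
  [22] x  {0}  => 0  3->0 ok

0,2,4,4,4,4,3,5,2,4,3,3,3,3,3,5,2,4,3,1,3,3,0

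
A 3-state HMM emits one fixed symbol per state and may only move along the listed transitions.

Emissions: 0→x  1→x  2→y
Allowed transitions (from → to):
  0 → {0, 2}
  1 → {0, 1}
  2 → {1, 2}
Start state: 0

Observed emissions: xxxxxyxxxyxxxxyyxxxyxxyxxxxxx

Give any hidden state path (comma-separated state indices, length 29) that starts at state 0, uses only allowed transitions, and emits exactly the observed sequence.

0,0,0,0,0,2,1,0,0,2,1,1,0,0,2,2,1,1,0,2,1,0,2,1,1,1,1,1,0

  pos 0: x in {0,1}, choose 0; start
  pos 1: x in {0,1}, choose 0; 0->0 ok
  pos 2: x in {0,1}, choose 0; 0->0 ok
  pos 3: x in {0,1}, choose 0; 0->0 ok
  pos 4: x in {0,1}, choose 0; 0->0 ok
  pos 5: y in {2}, choose 2; 0->2 ok
  pos 6: x in {0,1}, choose 1; 2->1 ok
  pos 7: x in {0,1}, choose 0; 1->0 ok
  pos 8: x in {0,1}, choose 0; 0->0 ok
  pos 9: y in {2}, choose 2; 0->2 ok
  pos 10: x in {0,1}, choose 1; 2->1 ok
  pos 11: x in {0,1}, choose 1; 1->1 ok
  pos 12: x in {0,1}, choose 0; 1->0 ok
  pos 13: x in {0,1}, choose 0; 0->0 ok
  pos 14: y in {2}, choose 2; 0->2 ok
  pos 15: y in {2}, choose 2; 2->2 ok
  pos 16: x in {0,1}, choose 1; 2->1 ok
  pos 17: x in {0,1}, choose 1; 1->1 ok
  pos 18: x in {0,1}, choose 0; 1->0 ok
  pos 19: y in {2}, choose 2; 0->2 ok
  pos 20: x in {0,1}, choose 1; 2->1 ok
  pos 21: x in {0,1}, choose 0; 1->0 ok
  pos 22: y in {2}, choose 2; 0->2 ok
  pos 23: x in {0,1}, choose 1; 2->1 ok
  pos 24: x in {0,1}, choose 1; 1->1 ok
  pos 25: x in {0,1}, choose 1; 1->1 ok
  pos 26: x in {0,1}, choose 1; 1->1 ok
  pos 27: x in {0,1}, choose 1; 1->1 ok
  pos 28: x in {0,1}, choose 0; 1->0 ok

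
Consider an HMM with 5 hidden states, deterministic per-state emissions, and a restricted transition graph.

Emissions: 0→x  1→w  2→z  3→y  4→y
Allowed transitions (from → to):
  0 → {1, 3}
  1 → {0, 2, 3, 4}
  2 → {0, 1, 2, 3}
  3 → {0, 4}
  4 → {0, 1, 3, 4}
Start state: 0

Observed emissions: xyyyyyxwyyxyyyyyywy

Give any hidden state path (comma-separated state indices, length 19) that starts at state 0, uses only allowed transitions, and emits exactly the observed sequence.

0,3,4,3,4,3,0,1,3,4,0,3,4,3,4,4,4,1,3

  pos 0: x in {0}, choose 0; start
  pos 1: y in {3,4}, choose 3; 0->3 ok
  pos 2: y in {3,4}, choose 4; 3->4 ok
  pos 3: y in {3,4}, choose 3; 4->3 ok
  pos 4: y in {3,4}, choose 4; 3->4 ok
  pos 5: y in {3,4}, choose 3; 4->3 ok
  pos 6: x in {0}, choose 0; 3->0 ok
  pos 7: w in {1}, choose 1; 0->1 ok
  pos 8: y in {3,4}, choose 3; 1->3 ok
  pos 9: y in {3,4}, choose 4; 3->4 ok
  pos 10: x in {0}, choose 0; 4->0 ok
  pos 11: y in {3,4}, choose 3; 0->3 ok
  pos 12: y in {3,4}, choose 4; 3->4 ok
  pos 13: y in {3,4}, choose 3; 4->3 ok
  pos 14: y in {3,4}, choose 4; 3->4 ok
  pos 15: y in {3,4}, choose 4; 4->4 ok
  pos 16: y in {3,4}, choose 4; 4->4 ok
  pos 17: w in {1}, choose 1; 4->1 ok
  pos 18: y in {3,4}, choose 3; 1->3 ok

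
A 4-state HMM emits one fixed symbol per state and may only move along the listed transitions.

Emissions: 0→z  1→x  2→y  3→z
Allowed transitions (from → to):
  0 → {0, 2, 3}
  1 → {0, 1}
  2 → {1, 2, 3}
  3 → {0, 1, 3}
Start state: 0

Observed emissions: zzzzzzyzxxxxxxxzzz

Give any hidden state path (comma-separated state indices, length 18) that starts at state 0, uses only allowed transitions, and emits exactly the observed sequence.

0,0,3,3,3,0,2,3,1,1,1,1,1,1,1,0,0,0

  t0 'z' -> {0,3}, take 0 (start)
  t1 'z' -> {0,3}, take 0 (0->0 ok)
  t2 'z' -> {0,3}, take 3 (0->3 ok)
  t3 'z' -> {0,3}, take 3 (3->3 ok)
  t4 'z' -> {0,3}, take 3 (3->3 ok)
  t5 'z' -> {0,3}, take 0 (3->0 ok)
  t6 'y' -> {2}, take 2 (0->2 ok)
  t7 'z' -> {0,3}, take 3 (2->3 ok)
  t8 'x' -> {1}, take 1 (3->1 ok)
  t9 'x' -> {1}, take 1 (1->1 ok)
  t10 'x' -> {1}, take 1 (1->1 ok)
  t11 'x' -> {1}, take 1 (1->1 ok)
  t12 'x' -> {1}, take 1 (1->1 ok)
  t13 'x' -> {1}, take 1 (1->1 ok)
  t14 'x' -> {1}, take 1 (1->1 ok)
  t15 'z' -> {0,3}, take 0 (1->0 ok)
  t16 'z' -> {0,3}, take 0 (0->0 ok)
  t17 'z' -> {0,3}, take 0 (0->0 ok)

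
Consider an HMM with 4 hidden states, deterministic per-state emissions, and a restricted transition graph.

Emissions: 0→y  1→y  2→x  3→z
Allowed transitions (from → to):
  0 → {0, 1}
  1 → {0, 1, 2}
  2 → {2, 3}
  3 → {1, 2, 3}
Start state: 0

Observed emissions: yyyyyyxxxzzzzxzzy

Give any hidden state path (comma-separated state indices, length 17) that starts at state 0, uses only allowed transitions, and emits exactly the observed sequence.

  [0] y  {0,1}  => 0  start
  [1] y  {0,1}  => 1  0->1 ok
  [2] y  {0,1}  => 0  1->0 ok
  [3] y  {0,1}  => 1  0->1 ok
  [4] y  {0,1}  => 0  1->0 ok
  [5] y  {0,1}  => 1  0->1 ok
  [6] x  {2}  => 2  1->2 ok
  [7] x  {2}  => 2  2->2 ok
  [8] x  {2}  => 2  2->2 ok
  [9] z  {3}  => 3  2->3 ok
  [10] z  {3}  => 3  3->3 ok
  [11] z  {3}  => 3  3->3 ok
  [12] z  {3}  => 3  3->3 ok
  [13] x  {2}  => 2  3->2 ok
  [14] z  {3}  => 3  2->3 ok
  [15] z  {3}  => 3  3->3 ok
  [16] y  {0,1}  => 1  3->1 ok

0,1,0,1,0,1,2,2,2,3,3,3,3,2,3,3,1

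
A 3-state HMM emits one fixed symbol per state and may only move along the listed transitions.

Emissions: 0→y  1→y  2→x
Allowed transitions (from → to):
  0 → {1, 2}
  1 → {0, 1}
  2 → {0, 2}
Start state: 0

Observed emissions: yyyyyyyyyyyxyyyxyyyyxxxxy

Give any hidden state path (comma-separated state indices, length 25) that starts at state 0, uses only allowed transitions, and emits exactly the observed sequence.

0,1,0,1,1,1,1,1,1,1,0,2,0,1,0,2,0,1,1,0,2,2,2,2,0

  pos 0: y in {0,1}, choose 0; start
  pos 1: y in {0,1}, choose 1; 0->1 ok
  pos 2: y in {0,1}, choose 0; 1->0 ok
  pos 3: y in {0,1}, choose 1; 0->1 ok
  pos 4: y in {0,1}, choose 1; 1->1 ok
  pos 5: y in {0,1}, choose 1; 1->1 ok
  pos 6: y in {0,1}, choose 1; 1->1 ok
  pos 7: y in {0,1}, choose 1; 1->1 ok
  pos 8: y in {0,1}, choose 1; 1->1 ok
  pos 9: y in {0,1}, choose 1; 1->1 ok
  pos 10: y in {0,1}, choose 0; 1->0 ok
  pos 11: x in {2}, choose 2; 0->2 ok
  pos 12: y in {0,1}, choose 0; 2->0 ok
  pos 13: y in {0,1}, choose 1; 0->1 ok
  pos 14: y in {0,1}, choose 0; 1->0 ok
  pos 15: x in {2}, choose 2; 0->2 ok
  pos 16: y in {0,1}, choose 0; 2->0 ok
  pos 17: y in {0,1}, choose 1; 0->1 ok
  pos 18: y in {0,1}, choose 1; 1->1 ok
  pos 19: y in {0,1}, choose 0; 1->0 ok
  pos 20: x in {2}, choose 2; 0->2 ok
  pos 21: x in {2}, choose 2; 2->2 ok
  pos 22: x in {2}, choose 2; 2->2 ok
  pos 23: x in {2}, choose 2; 2->2 ok
  pos 24: y in {0,1}, choose 0; 2->0 ok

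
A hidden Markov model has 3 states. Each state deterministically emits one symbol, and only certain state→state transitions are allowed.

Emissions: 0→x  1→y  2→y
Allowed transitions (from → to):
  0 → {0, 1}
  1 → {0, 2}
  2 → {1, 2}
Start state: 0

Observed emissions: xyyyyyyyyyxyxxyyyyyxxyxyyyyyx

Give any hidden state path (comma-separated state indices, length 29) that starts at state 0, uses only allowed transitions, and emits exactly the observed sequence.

  pos 0: x in {0}, choose 0; start
  pos 1: y in {1,2}, choose 1; 0->1 ok
  pos 2: y in {1,2}, choose 2; 1->2 ok
  pos 3: y in {1,2}, choose 1; 2->1 ok
  pos 4: y in {1,2}, choose 2; 1->2 ok
  pos 5: y in {1,2}, choose 2; 2->2 ok
  pos 6: y in {1,2}, choose 2; 2->2 ok
  pos 7: y in {1,2}, choose 2; 2->2 ok
  pos 8: y in {1,2}, choose 2; 2->2 ok
  pos 9: y in {1,2}, choose 1; 2->1 ok
  pos 10: x in {0}, choose 0; 1->0 ok
  pos 11: y in {1,2}, choose 1; 0->1 ok
  pos 12: x in {0}, choose 0; 1->0 ok
  pos 13: x in {0}, choose 0; 0->0 ok
  pos 14: y in {1,2}, choose 1; 0->1 ok
  pos 15: y in {1,2}, choose 2; 1->2 ok
  pos 16: y in {1,2}, choose 1; 2->1 ok
  pos 17: y in {1,2}, choose 2; 1->2 ok
  pos 18: y in {1,2}, choose 1; 2->1 ok
  pos 19: x in {0}, choose 0; 1->0 ok
  pos 20: x in {0}, choose 0; 0->0 ok
  pos 21: y in {1,2}, choose 1; 0->1 ok
  pos 22: x in {0}, choose 0; 1->0 ok
  pos 23: y in {1,2}, choose 1; 0->1 ok
  pos 24: y in {1,2}, choose 2; 1->2 ok
  pos 25: y in {1,2}, choose 1; 2->1 ok
  pos 26: y in {1,2}, choose 2; 1->2 ok
  pos 27: y in {1,2}, choose 1; 2->1 ok
  pos 28: x in {0}, choose 0; 1->0 ok

0,1,2,1,2,2,2,2,2,1,0,1,0,0,1,2,1,2,1,0,0,1,0,1,2,1,2,1,0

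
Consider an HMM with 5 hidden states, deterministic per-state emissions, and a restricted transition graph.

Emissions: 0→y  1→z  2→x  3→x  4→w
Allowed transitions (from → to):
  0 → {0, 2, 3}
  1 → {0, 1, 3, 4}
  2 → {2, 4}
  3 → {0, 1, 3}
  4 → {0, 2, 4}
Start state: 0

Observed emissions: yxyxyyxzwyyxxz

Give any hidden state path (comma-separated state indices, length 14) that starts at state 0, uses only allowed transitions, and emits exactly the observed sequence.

0,3,0,3,0,0,3,1,4,0,0,3,3,1

  pos 0: y in {0}, choose 0; start
  pos 1: x in {2,3}, choose 3; 0->3 ok
  pos 2: y in {0}, choose 0; 3->0 ok
  pos 3: x in {2,3}, choose 3; 0->3 ok
  pos 4: y in {0}, choose 0; 3->0 ok
  pos 5: y in {0}, choose 0; 0->0 ok
  pos 6: x in {2,3}, choose 3; 0->3 ok
  pos 7: z in {1}, choose 1; 3->1 ok
  pos 8: w in {4}, choose 4; 1->4 ok
  pos 9: y in {0}, choose 0; 4->0 ok
  pos 10: y in {0}, choose 0; 0->0 ok
  pos 11: x in {2,3}, choose 3; 0->3 ok
  pos 12: x in {2,3}, choose 3; 3->3 ok
  pos 13: z in {1}, choose 1; 3->1 ok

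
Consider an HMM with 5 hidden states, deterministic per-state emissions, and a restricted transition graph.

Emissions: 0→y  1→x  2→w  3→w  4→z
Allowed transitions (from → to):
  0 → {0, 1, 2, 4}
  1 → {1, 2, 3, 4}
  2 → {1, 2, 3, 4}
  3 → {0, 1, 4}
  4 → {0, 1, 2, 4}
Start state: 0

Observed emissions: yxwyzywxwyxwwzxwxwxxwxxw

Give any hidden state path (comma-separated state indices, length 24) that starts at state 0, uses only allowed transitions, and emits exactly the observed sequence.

  0: obs=y cand={0} pick 0 [start]
  1: obs=x cand={1} pick 1 [0->1 ok]
  2: obs=w cand={2,3} pick 3 [1->3 ok]
  3: obs=y cand={0} pick 0 [3->0 ok]
  4: obs=z cand={4} pick 4 [0->4 ok]
  5: obs=y cand={0} pick 0 [4->0 ok]
  6: obs=w cand={2,3} pick 2 [0->2 ok]
  7: obs=x cand={1} pick 1 [2->1 ok]
  8: obs=w cand={2,3} pick 3 [1->3 ok]
  9: obs=y cand={0} pick 0 [3->0 ok]
  10: obs=x cand={1} pick 1 [0->1 ok]
  11: obs=w cand={2,3} pick 2 [1->2 ok]
  12: obs=w cand={2,3} pick 2 [2->2 ok]
  13: obs=z cand={4} pick 4 [2->4 ok]
  14: obs=x cand={1} pick 1 [4->1 ok]
  15: obs=w cand={2,3} pick 3 [1->3 ok]
  16: obs=x cand={1} pick 1 [3->1 ok]
  17: obs=w cand={2,3} pick 2 [1->2 ok]
  18: obs=x cand={1} pick 1 [2->1 ok]
  19: obs=x cand={1} pick 1 [1->1 ok]
  20: obs=w cand={2,3} pick 3 [1->3 ok]
  21: obs=x cand={1} pick 1 [3->1 ok]
  22: obs=x cand={1} pick 1 [1->1 ok]
  23: obs=w cand={2,3} pick 2 [1->2 ok]

0,1,3,0,4,0,2,1,3,0,1,2,2,4,1,3,1,2,1,1,3,1,1,2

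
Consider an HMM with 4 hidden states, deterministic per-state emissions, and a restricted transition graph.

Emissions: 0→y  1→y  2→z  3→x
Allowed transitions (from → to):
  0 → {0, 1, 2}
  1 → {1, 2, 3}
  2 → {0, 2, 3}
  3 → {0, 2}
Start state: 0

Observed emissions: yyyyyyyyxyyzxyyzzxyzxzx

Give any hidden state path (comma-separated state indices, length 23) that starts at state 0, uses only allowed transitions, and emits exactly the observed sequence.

  0: obs=y cand={0,1} pick 0 [start]
  1: obs=y cand={0,1} pick 0 [0->0 ok]
  2: obs=y cand={0,1} pick 0 [0->0 ok]
  3: obs=y cand={0,1} pick 0 [0->0 ok]
  4: obs=y cand={0,1} pick 0 [0->0 ok]
  5: obs=y cand={0,1} pick 0 [0->0 ok]
  6: obs=y cand={0,1} pick 0 [0->0 ok]
  7: obs=y cand={0,1} pick 1 [0->1 ok]
  8: obs=x cand={3} pick 3 [1->3 ok]
  9: obs=y cand={0,1} pick 0 [3->0 ok]
  10: obs=y cand={0,1} pick 0 [0->0 ok]
  11: obs=z cand={2} pick 2 [0->2 ok]
  12: obs=x cand={3} pick 3 [2->3 ok]
  13: obs=y cand={0,1} pick 0 [3->0 ok]
  14: obs=y cand={0,1} pick 1 [0->1 ok]
  15: obs=z cand={2} pick 2 [1->2 ok]
  16: obs=z cand={2} pick 2 [2->2 ok]
  17: obs=x cand={3} pick 3 [2->3 ok]
  18: obs=y cand={0,1} pick 0 [3->0 ok]
  19: obs=z cand={2} pick 2 [0->2 ok]
  20: obs=x cand={3} pick 3 [2->3 ok]
  21: obs=z cand={2} pick 2 [3->2 ok]
  22: obs=x cand={3} pick 3 [2->3 ok]

0,0,0,0,0,0,0,1,3,0,0,2,3,0,1,2,2,3,0,2,3,2,3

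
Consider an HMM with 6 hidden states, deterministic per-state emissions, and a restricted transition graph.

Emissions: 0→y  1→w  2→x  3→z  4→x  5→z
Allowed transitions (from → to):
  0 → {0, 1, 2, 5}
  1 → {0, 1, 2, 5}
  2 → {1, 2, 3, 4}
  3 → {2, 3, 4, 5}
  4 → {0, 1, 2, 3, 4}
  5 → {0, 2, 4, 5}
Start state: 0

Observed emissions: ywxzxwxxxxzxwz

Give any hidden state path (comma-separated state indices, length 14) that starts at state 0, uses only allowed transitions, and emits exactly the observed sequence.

0,1,2,3,2,1,2,2,2,4,3,2,1,5

  t0 'y' -> {0}, take 0 (start)
  t1 'w' -> {1}, take 1 (0->1 ok)
  t2 'x' -> {2,4}, take 2 (1->2 ok)
  t3 'z' -> {3,5}, take 3 (2->3 ok)
  t4 'x' -> {2,4}, take 2 (3->2 ok)
  t5 'w' -> {1}, take 1 (2->1 ok)
  t6 'x' -> {2,4}, take 2 (1->2 ok)
  t7 'x' -> {2,4}, take 2 (2->2 ok)
  t8 'x' -> {2,4}, take 2 (2->2 ok)
  t9 'x' -> {2,4}, take 4 (2->4 ok)
  t10 'z' -> {3,5}, take 3 (4->3 ok)
  t11 'x' -> {2,4}, take 2 (3->2 ok)
  t12 'w' -> {1}, take 1 (2->1 ok)
  t13 'z' -> {3,5}, take 5 (1->5 ok)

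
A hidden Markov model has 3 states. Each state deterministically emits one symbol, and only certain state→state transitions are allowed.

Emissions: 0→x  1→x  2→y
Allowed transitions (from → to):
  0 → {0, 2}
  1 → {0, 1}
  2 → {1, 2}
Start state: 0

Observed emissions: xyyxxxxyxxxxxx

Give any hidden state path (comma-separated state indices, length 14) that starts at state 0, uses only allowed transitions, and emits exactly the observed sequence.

0,2,2,1,0,0,0,2,1,1,1,0,0,0

  0: obs=x cand={0,1} pick 0 [start]
  1: obs=y cand={2} pick 2 [0->2 ok]
  2: obs=y cand={2} pick 2 [2->2 ok]
  3: obs=x cand={0,1} pick 1 [2->1 ok]
  4: obs=x cand={0,1} pick 0 [1->0 ok]
  5: obs=x cand={0,1} pick 0 [0->0 ok]
  6: obs=x cand={0,1} pick 0 [0->0 ok]
  7: obs=y cand={2} pick 2 [0->2 ok]
  8: obs=x cand={0,1} pick 1 [2->1 ok]
  9: obs=x cand={0,1} pick 1 [1->1 ok]
  10: obs=x cand={0,1} pick 1 [1->1 ok]
  11: obs=x cand={0,1} pick 0 [1->0 ok]
  12: obs=x cand={0,1} pick 0 [0->0 ok]
  13: obs=x cand={0,1} pick 0 [0->0 ok]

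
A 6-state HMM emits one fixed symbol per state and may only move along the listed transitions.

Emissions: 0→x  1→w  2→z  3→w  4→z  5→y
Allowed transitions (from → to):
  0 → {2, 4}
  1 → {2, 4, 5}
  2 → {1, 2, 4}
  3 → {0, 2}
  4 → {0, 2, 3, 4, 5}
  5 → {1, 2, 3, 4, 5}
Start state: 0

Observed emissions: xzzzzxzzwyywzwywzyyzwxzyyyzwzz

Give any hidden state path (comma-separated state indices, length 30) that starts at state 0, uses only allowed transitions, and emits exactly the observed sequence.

0,2,4,4,4,0,4,2,1,5,5,1,2,1,5,1,4,5,5,4,3,0,4,5,5,5,4,3,2,4

  0: obs=x cand={0} pick 0 [start]
  1: obs=z cand={2,4} pick 2 [0->2 ok]
  2: obs=z cand={2,4} pick 4 [2->4 ok]
  3: obs=z cand={2,4} pick 4 [4->4 ok]
  4: obs=z cand={2,4} pick 4 [4->4 ok]
  5: obs=x cand={0} pick 0 [4->0 ok]
  6: obs=z cand={2,4} pick 4 [0->4 ok]
  7: obs=z cand={2,4} pick 2 [4->2 ok]
  8: obs=w cand={1,3} pick 1 [2->1 ok]
  9: obs=y cand={5} pick 5 [1->5 ok]
  10: obs=y cand={5} pick 5 [5->5 ok]
  11: obs=w cand={1,3} pick 1 [5->1 ok]
  12: obs=z cand={2,4} pick 2 [1->2 ok]
  13: obs=w cand={1,3} pick 1 [2->1 ok]
  14: obs=y cand={5} pick 5 [1->5 ok]
  15: obs=w cand={1,3} pick 1 [5->1 ok]
  16: obs=z cand={2,4} pick 4 [1->4 ok]
  17: obs=y cand={5} pick 5 [4->5 ok]
  18: obs=y cand={5} pick 5 [5->5 ok]
  19: obs=z cand={2,4} pick 4 [5->4 ok]
  20: obs=w cand={1,3} pick 3 [4->3 ok]
  21: obs=x cand={0} pick 0 [3->0 ok]
  22: obs=z cand={2,4} pick 4 [0->4 ok]
  23: obs=y cand={5} pick 5 [4->5 ok]
  24: obs=y cand={5} pick 5 [5->5 ok]
  25: obs=y cand={5} pick 5 [5->5 ok]
  26: obs=z cand={2,4} pick 4 [5->4 ok]
  27: obs=w cand={1,3} pick 3 [4->3 ok]
  28: obs=z cand={2,4} pick 2 [3->2 ok]
  29: obs=z cand={2,4} pick 4 [2->4 ok]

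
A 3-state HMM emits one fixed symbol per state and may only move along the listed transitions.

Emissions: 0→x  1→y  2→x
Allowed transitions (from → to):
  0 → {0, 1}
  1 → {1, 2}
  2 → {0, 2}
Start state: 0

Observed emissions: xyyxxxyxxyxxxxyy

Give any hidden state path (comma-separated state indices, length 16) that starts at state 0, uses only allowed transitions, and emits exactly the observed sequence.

  pos 0: x in {0,2}, choose 0; start
  pos 1: y in {1}, choose 1; 0->1 ok
  pos 2: y in {1}, choose 1; 1->1 ok
  pos 3: x in {0,2}, choose 2; 1->2 ok
  pos 4: x in {0,2}, choose 2; 2->2 ok
  pos 5: x in {0,2}, choose 0; 2->0 ok
  pos 6: y in {1}, choose 1; 0->1 ok
  pos 7: x in {0,2}, choose 2; 1->2 ok
  pos 8: x in {0,2}, choose 0; 2->0 ok
  pos 9: y in {1}, choose 1; 0->1 ok
  pos 10: x in {0,2}, choose 2; 1->2 ok
  pos 11: x in {0,2}, choose 2; 2->2 ok
  pos 12: x in {0,2}, choose 2; 2->2 ok
  pos 13: x in {0,2}, choose 0; 2->0 ok
  pos 14: y in {1}, choose 1; 0->1 ok
  pos 15: y in {1}, choose 1; 1->1 ok

0,1,1,2,2,0,1,2,0,1,2,2,2,0,1,1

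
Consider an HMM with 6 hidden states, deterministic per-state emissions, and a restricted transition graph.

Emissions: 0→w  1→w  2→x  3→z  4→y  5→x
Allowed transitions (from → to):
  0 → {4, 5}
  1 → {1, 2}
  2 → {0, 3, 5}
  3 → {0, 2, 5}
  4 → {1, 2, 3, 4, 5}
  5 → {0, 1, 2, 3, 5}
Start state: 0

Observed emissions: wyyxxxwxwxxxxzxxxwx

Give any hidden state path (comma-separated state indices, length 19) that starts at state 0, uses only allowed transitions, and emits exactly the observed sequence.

0,4,4,2,5,5,0,5,0,5,2,5,5,3,2,5,2,0,5

  pos 0: w in {0,1}, choose 0; start
  pos 1: y in {4}, choose 4; 0->4 ok
  pos 2: y in {4}, choose 4; 4->4 ok
  pos 3: x in {2,5}, choose 2; 4->2 ok
  pos 4: x in {2,5}, choose 5; 2->5 ok
  pos 5: x in {2,5}, choose 5; 5->5 ok
  pos 6: w in {0,1}, choose 0; 5->0 ok
  pos 7: x in {2,5}, choose 5; 0->5 ok
  pos 8: w in {0,1}, choose 0; 5->0 ok
  pos 9: x in {2,5}, choose 5; 0->5 ok
  pos 10: x in {2,5}, choose 2; 5->2 ok
  pos 11: x in {2,5}, choose 5; 2->5 ok
  pos 12: x in {2,5}, choose 5; 5->5 ok
  pos 13: z in {3}, choose 3; 5->3 ok
  pos 14: x in {2,5}, choose 2; 3->2 ok
  pos 15: x in {2,5}, choose 5; 2->5 ok
  pos 16: x in {2,5}, choose 2; 5->2 ok
  pos 17: w in {0,1}, choose 0; 2->0 ok
  pos 18: x in {2,5}, choose 5; 0->5 ok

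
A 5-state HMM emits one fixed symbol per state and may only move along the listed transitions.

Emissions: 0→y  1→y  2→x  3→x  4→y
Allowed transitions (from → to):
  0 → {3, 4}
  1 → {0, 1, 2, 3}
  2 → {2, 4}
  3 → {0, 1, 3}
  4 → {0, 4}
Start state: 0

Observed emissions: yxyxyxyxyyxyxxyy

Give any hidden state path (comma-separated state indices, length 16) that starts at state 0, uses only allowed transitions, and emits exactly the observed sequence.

  0: obs=y cand={0,1,4} pick 0 [start]
  1: obs=x cand={2,3} pick 3 [0->3 ok]
  2: obs=y cand={0,1,4} pick 0 [3->0 ok]
  3: obs=x cand={2,3} pick 3 [0->3 ok]
  4: obs=y cand={0,1,4} pick 0 [3->0 ok]
  5: obs=x cand={2,3} pick 3 [0->3 ok]
  6: obs=y cand={0,1,4} pick 1 [3->1 ok]
  7: obs=x cand={2,3} pick 2 [1->2 ok]
  8: obs=y cand={0,1,4} pick 4 [2->4 ok]
  9: obs=y cand={0,1,4} pick 0 [4->0 ok]
  10: obs=x cand={2,3} pick 3 [0->3 ok]
  11: obs=y cand={0,1,4} pick 0 [3->0 ok]
  12: obs=x cand={2,3} pick 3 [0->3 ok]
  13: obs=x cand={2,3} pick 3 [3->3 ok]
  14: obs=y cand={0,1,4} pick 0 [3->0 ok]
  15: obs=y cand={0,1,4} pick 4 [0->4 ok]

0,3,0,3,0,3,1,2,4,0,3,0,3,3,0,4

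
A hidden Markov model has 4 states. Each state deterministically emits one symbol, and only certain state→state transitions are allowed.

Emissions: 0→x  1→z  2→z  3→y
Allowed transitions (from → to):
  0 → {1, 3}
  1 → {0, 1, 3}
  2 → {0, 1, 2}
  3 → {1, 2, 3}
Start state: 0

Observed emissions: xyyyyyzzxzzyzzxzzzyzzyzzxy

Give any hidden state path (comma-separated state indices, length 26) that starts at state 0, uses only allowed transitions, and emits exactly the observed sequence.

0,3,3,3,3,3,2,2,0,1,1,3,2,1,0,1,1,1,3,2,1,3,2,2,0,3

  0: obs=x cand={0} pick 0 [start]
  1: obs=y cand={3} pick 3 [0->3 ok]
  2: obs=y cand={3} pick 3 [3->3 ok]
  3: obs=y cand={3} pick 3 [3->3 ok]
  4: obs=y cand={3} pick 3 [3->3 ok]
  5: obs=y cand={3} pick 3 [3->3 ok]
  6: obs=z cand={1,2} pick 2 [3->2 ok]
  7: obs=z cand={1,2} pick 2 [2->2 ok]
  8: obs=x cand={0} pick 0 [2->0 ok]
  9: obs=z cand={1,2} pick 1 [0->1 ok]
  10: obs=z cand={1,2} pick 1 [1->1 ok]
  11: obs=y cand={3} pick 3 [1->3 ok]
  12: obs=z cand={1,2} pick 2 [3->2 ok]
  13: obs=z cand={1,2} pick 1 [2->1 ok]
  14: obs=x cand={0} pick 0 [1->0 ok]
  15: obs=z cand={1,2} pick 1 [0->1 ok]
  16: obs=z cand={1,2} pick 1 [1->1 ok]
  17: obs=z cand={1,2} pick 1 [1->1 ok]
  18: obs=y cand={3} pick 3 [1->3 ok]
  19: obs=z cand={1,2} pick 2 [3->2 ok]
  20: obs=z cand={1,2} pick 1 [2->1 ok]
  21: obs=y cand={3} pick 3 [1->3 ok]
  22: obs=z cand={1,2} pick 2 [3->2 ok]
  23: obs=z cand={1,2} pick 2 [2->2 ok]
  24: obs=x cand={0} pick 0 [2->0 ok]
  25: obs=y cand={3} pick 3 [0->3 ok]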